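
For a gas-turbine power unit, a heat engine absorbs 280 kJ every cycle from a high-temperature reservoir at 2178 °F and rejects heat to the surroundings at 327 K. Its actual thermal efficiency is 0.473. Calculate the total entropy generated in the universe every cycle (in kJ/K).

T_H = 2178 °F → (2178 − 32) × 5/9 = 1192.22 °C = 1465.37 K.
W = η·Q_H = 0.473 × 280 = 132.4 kJ, so Q_C = Q_H − W = 147.6 kJ.
The hot reservoir loses entropy Q_H/T_H = 280/1465.37 = 0.1911 kJ/K; the cold reservoir gains Q_C/T_C = 147.6/327.00 = 0.4513 kJ/K.
ΔS_univ = −Q_H/T_H + Q_C/T_C = 0.2602 kJ/K (> 0, since η = 0.473 < η_Carnot = 0.777).

ΔS_univ ≈ 0.2602 kJ/K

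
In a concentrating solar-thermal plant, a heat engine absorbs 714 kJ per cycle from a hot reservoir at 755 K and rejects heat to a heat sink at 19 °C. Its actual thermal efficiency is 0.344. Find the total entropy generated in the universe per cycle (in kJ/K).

T_C = 19 °C → 19 + 273.15 = 292.15 K.
W = η·Q_H = 0.344 × 714 = 245.6 kJ, so Q_C = Q_H − W = 468.4 kJ.
Entropy balance on the reservoirs: −Q_H/T_H = -0.9457 kJ/K, +Q_C/T_C = 1.603 kJ/K.
ΔS_univ = −Q_H/T_H + Q_C/T_C = 0.658 kJ/K (> 0, since η = 0.344 < η_Carnot = 0.613).

ΔS_univ ≈ 0.658 kJ/K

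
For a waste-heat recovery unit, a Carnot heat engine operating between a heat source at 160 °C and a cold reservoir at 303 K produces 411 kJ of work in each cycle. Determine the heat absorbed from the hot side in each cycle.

T_H = 160 °C → 160 + 273.15 = 433.15 K.
The Carnot efficiency is η = 1 − T_C/T_H = 1 − 303.00/433.15 = 0.3005.
Q_H = W/η = 411/0.3005 = 1370 kJ.

Q_H ≈ 1370 kJ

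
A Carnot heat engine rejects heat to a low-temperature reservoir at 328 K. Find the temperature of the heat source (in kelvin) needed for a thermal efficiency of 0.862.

T_H ≈ 2380 K

From η = 1 − T_C/T_H, solving for T_H gives T_H = T_C/(1 − η) = 328.00/(1 − 0.862) = 2380 K.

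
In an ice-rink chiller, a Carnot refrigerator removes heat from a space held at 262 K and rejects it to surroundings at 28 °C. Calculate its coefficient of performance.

T_H = 28 °C → 28 + 273.15 = 301.15 K.
COP_R = T_C/(T_H − T_C) = 262.00/(301.15 − 262.00) = 6.692.

COP_R ≈ 6.692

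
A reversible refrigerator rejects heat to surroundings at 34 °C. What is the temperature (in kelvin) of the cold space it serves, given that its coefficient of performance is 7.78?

T_H = 34 °C → 34 + 273.15 = 307.15 K.
COP_R = T_C/(T_H − T_C) ⇒ T_C = T_H·COP_R/(1 + COP_R) = 307.15 × 7.78/(1 + 7.78) = 272.2 K.

T_C ≈ 272.2 K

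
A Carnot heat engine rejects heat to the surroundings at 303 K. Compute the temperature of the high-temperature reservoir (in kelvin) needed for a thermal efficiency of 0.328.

T_H ≈ 451 K

From η = 1 − T_C/T_H, solving for T_H gives T_H = T_C/(1 − η) = 303.00/(1 − 0.328) = 451 K.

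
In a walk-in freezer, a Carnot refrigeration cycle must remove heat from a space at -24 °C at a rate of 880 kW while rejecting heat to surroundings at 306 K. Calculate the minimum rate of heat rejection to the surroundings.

Q̇_H ≈ 1080 kW

T_C = -24 °C → -24 + 273.15 = 249.15 K.
For a reversible cycle Q_H/Q_C = T_H/T_C, so Q_H = Q_C·T_H/T_C = 880 × 306.00/249.15 = 1080 kW.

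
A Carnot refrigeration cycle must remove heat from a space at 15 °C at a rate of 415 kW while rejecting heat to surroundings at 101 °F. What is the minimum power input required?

T_H = 101 °F → (101 − 32) × 5/9 = 38.33 °C = 311.48 K.
T_C = 15 °C → 15 + 273.15 = 288.15 K.
COP_R = T_C/(T_H − T_C) = 288.15/23.33 = 12.3493.
W = Q_C/COP_R = 415/12.3493 = 33.6 kW.

Ẇ_in ≈ 33.6 kW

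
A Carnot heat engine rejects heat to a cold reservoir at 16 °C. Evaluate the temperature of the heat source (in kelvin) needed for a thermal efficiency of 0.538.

T_C = 16 °C → 16 + 273.15 = 289.15 K.
From η = 1 − T_C/T_H, solving for T_H gives T_H = T_C/(1 − η) = 289.15/(1 − 0.538) = 626 K.

T_H ≈ 626 K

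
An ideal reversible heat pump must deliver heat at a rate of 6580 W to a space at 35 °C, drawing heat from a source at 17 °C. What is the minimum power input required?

Ẇ_in ≈ 384.4 W

T_H = 35 °C → 35 + 273.15 = 308.15 K.
T_C = 17 °C → 17 + 273.15 = 290.15 K.
Reversible heating COP: COP_HP = T_H/(T_H − T_C) = 308.15/18.00 = 17.1194.
W = Q_H/COP_HP = 6580/17.1194 = 384.4 W.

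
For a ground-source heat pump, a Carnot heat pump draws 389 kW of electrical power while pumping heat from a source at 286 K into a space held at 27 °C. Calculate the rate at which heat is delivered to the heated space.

T_H = 27 °C → 27 + 273.15 = 300.15 K.
For a reversible heat pump, COP_HP = T_H/(T_H − T_C) = 300.15/14.15 = 21.2120.
Q_H = COP_HP · W = 21.2120 × 389 = 8250 kW.

Q̇_H ≈ 8250 kW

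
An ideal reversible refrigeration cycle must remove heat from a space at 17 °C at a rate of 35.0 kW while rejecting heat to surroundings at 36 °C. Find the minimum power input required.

Ẇ_in ≈ 2.29 kW

T_H = 36 °C → 36 + 273.15 = 309.15 K.
T_C = 17 °C → 17 + 273.15 = 290.15 K.
Carnot COP: COP_R = T_C/(T_H − T_C) = 290.15/19.00 = 15.2711.
W = Q_C/COP_R = 35.0/15.2711 = 2.29 kW.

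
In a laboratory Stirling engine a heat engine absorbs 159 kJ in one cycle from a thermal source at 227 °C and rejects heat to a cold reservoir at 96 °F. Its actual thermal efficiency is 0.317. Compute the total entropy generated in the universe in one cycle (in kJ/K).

T_H = 227 °C → 227 + 273.15 = 500.15 K.
T_C = 96 °F → (96 − 32) × 5/9 = 35.56 °C = 308.71 K.
W = η·Q_H = 0.317 × 159 = 50.40 kJ, so Q_C = Q_H − W = 108.6 kJ.
The hot reservoir loses entropy Q_H/T_H = 159/500.15 = 0.3179 kJ/K; the cold reservoir gains Q_C/T_C = 108.6/308.71 = 0.3518 kJ/K.
ΔS_univ = −Q_H/T_H + Q_C/T_C = 0.0339 kJ/K (> 0, since η = 0.317 < η_Carnot = 0.383).

ΔS_univ ≈ 0.0339 kJ/K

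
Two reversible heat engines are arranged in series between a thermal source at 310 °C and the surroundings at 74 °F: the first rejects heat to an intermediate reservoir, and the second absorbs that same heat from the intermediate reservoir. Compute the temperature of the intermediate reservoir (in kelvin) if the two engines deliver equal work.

T_H = 310 °C → 310 + 273.15 = 583.15 K.
T_C = 74 °F → (74 − 32) × 5/9 = 23.33 °C = 296.48 K.
For reversible stages Q_m = Q_H·(T_m/T_H). Setting W₁ = Q_H(1 − T_m/T_H) equal to W₂ = Q_m(1 − T_C/T_m) = Q_H·(T_m − T_C)/T_H gives T_H − T_m = T_m − T_C, so T_m = (T_H + T_C)/2 = (583.15 + 296.48)/2 = 439.8 K.

T_m ≈ 439.8 K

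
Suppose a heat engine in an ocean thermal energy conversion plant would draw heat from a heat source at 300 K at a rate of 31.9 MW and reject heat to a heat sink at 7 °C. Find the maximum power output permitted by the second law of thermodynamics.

T_C = 7 °C → 7 + 273.15 = 280.15 K.
No engine can exceed the Carnot limit: η_max = 1 − T_C/T_H = 1 − 280.15/300.00 = 0.0662.
W_max = η_max · Q_H = 0.0662 × 31.9 = 2.11 MW.

Ẇ_max ≈ 2.11 MW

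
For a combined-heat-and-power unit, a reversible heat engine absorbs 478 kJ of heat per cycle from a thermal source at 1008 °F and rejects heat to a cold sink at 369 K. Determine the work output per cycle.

W ≈ 261.7 kJ

T_H = 1008 °F → (1008 − 32) × 5/9 = 542.22 °C = 815.37 K.
For a reversible engine, η = 1 − T_C/T_H = 1 − 369.00/815.37 = 0.5474.
W = η·Q_H = 0.5474 × 478 = 261.7 kJ.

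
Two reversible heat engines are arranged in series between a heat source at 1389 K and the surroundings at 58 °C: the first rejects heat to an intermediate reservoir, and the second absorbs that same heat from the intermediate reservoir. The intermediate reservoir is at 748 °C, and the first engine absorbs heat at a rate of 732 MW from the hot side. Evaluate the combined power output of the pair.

Ẇ_total ≈ 557 MW

T_C = 58 °C → 58 + 273.15 = 331.15 K.
Two reversible stages in series are equivalent to a single Carnot engine between T_H and T_C, so η_total = 1 − T_C/T_H = 1 − 331.15/1389.00 = 0.7616.
W_total = η_total · Q_H = 0.7616 × 732 = 557 MW.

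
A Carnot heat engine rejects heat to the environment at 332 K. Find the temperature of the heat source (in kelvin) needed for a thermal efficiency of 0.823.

T_H ≈ 1880 K

From η = 1 − T_C/T_H, solving for T_H gives T_H = T_C/(1 − η) = 332.00/(1 − 0.823) = 1880 K.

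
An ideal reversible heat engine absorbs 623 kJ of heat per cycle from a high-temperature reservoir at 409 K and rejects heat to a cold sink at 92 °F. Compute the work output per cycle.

W ≈ 156 kJ

T_C = 92 °F → (92 − 32) × 5/9 = 33.33 °C = 306.48 K.
η_rev = 1 − T_C/T_H = 1 − 306.48/409.00 = 0.2507.
W = η·Q_H = 0.2507 × 623 = 156 kJ.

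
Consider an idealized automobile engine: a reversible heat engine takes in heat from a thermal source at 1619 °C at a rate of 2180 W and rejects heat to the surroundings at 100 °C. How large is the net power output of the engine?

T_H = 1619 °C → 1619 + 273.15 = 1892.15 K.
T_C = 100 °C → 100 + 273.15 = 373.15 K.
The Carnot efficiency is η = 1 − T_C/T_H = 1 − 373.15/1892.15 = 0.8028.
W = η·Q_H = 0.8028 × 2180 = 1750 W.

Ẇ ≈ 1750 W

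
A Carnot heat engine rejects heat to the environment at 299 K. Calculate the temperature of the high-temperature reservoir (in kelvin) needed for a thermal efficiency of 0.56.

From η = 1 − T_C/T_H, solving for T_H gives T_H = T_C/(1 − η) = 299.00/(1 − 0.56) = 680 K.

T_H ≈ 680 K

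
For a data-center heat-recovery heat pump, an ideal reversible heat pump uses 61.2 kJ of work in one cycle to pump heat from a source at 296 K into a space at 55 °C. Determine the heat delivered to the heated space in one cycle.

Q_H ≈ 624.7 kJ

T_H = 55 °C → 55 + 273.15 = 328.15 K.
The Carnot heat-pump COP is COP_HP = T_H/(T_H − T_C) = 328.15/32.15 = 10.2068.
Q_H = COP_HP · W = 10.2068 × 61.2 = 624.7 kJ.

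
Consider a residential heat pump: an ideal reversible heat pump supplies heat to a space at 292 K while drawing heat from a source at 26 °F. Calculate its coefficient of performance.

COP_HP ≈ 13.16

T_C = 26 °F → (26 − 32) × 5/9 = -3.33 °C = 269.82 K.
Reversible heating COP: COP_HP = T_H/(T_H − T_C) = 292.00/(292.00 − 269.82) = 13.16.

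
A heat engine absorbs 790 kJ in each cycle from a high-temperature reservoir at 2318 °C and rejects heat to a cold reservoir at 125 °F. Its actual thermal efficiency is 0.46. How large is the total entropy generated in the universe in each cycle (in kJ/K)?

T_H = 2318 °C → 2318 + 273.15 = 2591.15 K.
T_C = 125 °F → (125 − 32) × 5/9 = 51.67 °C = 324.82 K.
W = η·Q_H = 0.46 × 790 = 363.4 kJ, so Q_C = Q_H − W = 426.6 kJ.
Reservoir entropy changes: ΔS_H = −Q_H/T_H = −790/2591.15 = -0.3049 kJ/K and ΔS_C = +Q_C/T_C = 426.6/324.82 = 1.313 kJ/K.
ΔS_univ = −Q_H/T_H + Q_C/T_C = 1.01 kJ/K (> 0, since η = 0.46 < η_Carnot = 0.875).

ΔS_univ ≈ 1.01 kJ/K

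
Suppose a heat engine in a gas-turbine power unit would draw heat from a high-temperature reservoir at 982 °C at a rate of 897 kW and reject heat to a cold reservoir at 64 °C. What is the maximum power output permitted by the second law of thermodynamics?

Ẇ_max ≈ 656.1 kW

T_H = 982 °C → 982 + 273.15 = 1255.15 K.
T_C = 64 °C → 64 + 273.15 = 337.15 K.
No engine can exceed the Carnot limit: η_max = 1 − T_C/T_H = 1 − 337.15/1255.15 = 0.7314.
W_max = η_max · Q_H = 0.7314 × 897 = 656.1 kW.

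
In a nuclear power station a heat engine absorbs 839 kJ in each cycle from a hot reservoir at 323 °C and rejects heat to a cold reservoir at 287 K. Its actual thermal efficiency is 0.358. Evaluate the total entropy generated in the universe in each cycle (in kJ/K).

ΔS_univ ≈ 0.469 kJ/K

T_H = 323 °C → 323 + 273.15 = 596.15 K.
W = η·Q_H = 0.358 × 839 = 300.4 kJ, so Q_C = Q_H − W = 538.6 kJ.
Reservoir entropy changes: ΔS_H = −Q_H/T_H = −839/596.15 = -1.407 kJ/K and ΔS_C = +Q_C/T_C = 538.6/287.00 = 1.877 kJ/K.
ΔS_univ = −Q_H/T_H + Q_C/T_C = 0.469 kJ/K (> 0, since η = 0.358 < η_Carnot = 0.519).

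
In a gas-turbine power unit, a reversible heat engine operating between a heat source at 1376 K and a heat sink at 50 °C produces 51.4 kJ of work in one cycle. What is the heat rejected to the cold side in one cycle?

T_C = 50 °C → 50 + 273.15 = 323.15 K.
The Carnot efficiency is η = 1 − T_C/T_H = 1 − 323.15/1376.00 = 0.7652.
Since Q_C/Q_H = T_C/T_H and Q_H = W/η, Q_C = W·T_C/(T_H − T_C) = 51.4 × 323.15/1052.85 = 15.8 kJ.

Q_C ≈ 15.8 kJ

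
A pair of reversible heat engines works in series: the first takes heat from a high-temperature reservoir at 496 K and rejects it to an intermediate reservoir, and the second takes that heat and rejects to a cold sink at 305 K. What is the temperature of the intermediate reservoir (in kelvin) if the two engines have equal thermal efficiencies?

Equal efficiencies require 1 − T_m/T_H = 1 − T_C/T_m, i.e. T_m/T_H = T_C/T_m, so T_m = √(T_H·T_C) = √(496.00 × 305.00) = 389 K.

T_m ≈ 389 K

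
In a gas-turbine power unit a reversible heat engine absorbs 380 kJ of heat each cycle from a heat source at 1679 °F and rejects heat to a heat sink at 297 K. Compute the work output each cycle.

T_H = 1679 °F → (1679 − 32) × 5/9 = 915.00 °C = 1188.15 K.
η_rev = 1 − T_C/T_H = 1 − 297.00/1188.15 = 0.7500.
W = η·Q_H = 0.7500 × 380 = 285 kJ.

W ≈ 285 kJ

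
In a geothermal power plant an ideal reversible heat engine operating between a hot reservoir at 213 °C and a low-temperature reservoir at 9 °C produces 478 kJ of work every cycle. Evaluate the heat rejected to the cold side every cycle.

Q_C ≈ 661 kJ

T_H = 213 °C → 213 + 273.15 = 486.15 K.
T_C = 9 °C → 9 + 273.15 = 282.15 K.
Since the cycle is reversible, η = 1 − T_C/T_H = 1 − 282.15/486.15 = 0.4196.
Since Q_C/Q_H = T_C/T_H and Q_H = W/η, Q_C = W·T_C/(T_H − T_C) = 478 × 282.15/204.00 = 661 kJ.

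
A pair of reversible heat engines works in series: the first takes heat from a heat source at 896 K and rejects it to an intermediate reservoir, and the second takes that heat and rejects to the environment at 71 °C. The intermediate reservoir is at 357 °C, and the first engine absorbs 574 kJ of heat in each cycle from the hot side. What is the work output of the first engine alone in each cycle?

T_C = 71 °C → 71 + 273.15 = 344.15 K.
T_m = 357 °C → 357 + 273.15 = 630.15 K.
First-stage efficiency η₁ = 1 − T_m/T_H = 1 − 630.15/896.00 = 0.2967.
W₁ = η₁·Q_H = 0.2967 × 574 = 170 kJ.

W₁ ≈ 170 kJ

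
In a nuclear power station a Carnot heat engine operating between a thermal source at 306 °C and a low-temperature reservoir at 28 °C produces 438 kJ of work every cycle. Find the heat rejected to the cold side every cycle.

T_H = 306 °C → 306 + 273.15 = 579.15 K.
T_C = 28 °C → 28 + 273.15 = 301.15 K.
The Carnot efficiency is η = 1 − T_C/T_H = 1 − 301.15/579.15 = 0.4800.
Since Q_C/Q_H = T_C/T_H and Q_H = W/η, Q_C = W·T_C/(T_H − T_C) = 438 × 301.15/278.00 = 474 kJ.

Q_C ≈ 474 kJ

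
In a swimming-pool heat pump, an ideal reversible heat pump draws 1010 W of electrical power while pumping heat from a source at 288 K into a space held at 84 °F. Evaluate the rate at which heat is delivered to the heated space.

Q̇_H ≈ 21700 W

T_H = 84 °F → (84 − 32) × 5/9 = 28.89 °C = 302.04 K.
COP_HP = T_H/(T_H − T_C) = 302.04/14.04 = 21.5144.
Q_H = COP_HP · W = 21.5144 × 1010 = 21700 W.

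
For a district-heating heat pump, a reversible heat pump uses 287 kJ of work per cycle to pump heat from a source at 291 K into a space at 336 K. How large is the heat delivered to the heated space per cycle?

Q_H ≈ 2140 kJ

The Carnot heat-pump COP is COP_HP = T_H/(T_H − T_C) = 336.00/45.00 = 7.4667.
Q_H = COP_HP · W = 7.4667 × 287 = 2140 kJ.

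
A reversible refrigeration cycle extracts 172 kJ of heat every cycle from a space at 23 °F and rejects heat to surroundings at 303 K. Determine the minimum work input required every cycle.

T_C = 23 °F → (23 − 32) × 5/9 = -5.00 °C = 268.15 K.
COP_R = T_C/(T_H − T_C) = 268.15/34.85 = 7.6944.
W = Q_C/COP_R = 172/7.6944 = 22.4 kJ.

W_in ≈ 22.4 kJ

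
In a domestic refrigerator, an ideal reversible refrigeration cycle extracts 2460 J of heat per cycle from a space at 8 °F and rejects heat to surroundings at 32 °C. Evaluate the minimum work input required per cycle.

T_H = 32 °C → 32 + 273.15 = 305.15 K.
T_C = 8 °F → (8 − 32) × 5/9 = -13.33 °C = 259.82 K.
COP_R = T_C/(T_H − T_C) = 259.82/45.33 = 5.7313.
W = Q_C/COP_R = 2460/5.7313 = 429 J.

W_in ≈ 429 J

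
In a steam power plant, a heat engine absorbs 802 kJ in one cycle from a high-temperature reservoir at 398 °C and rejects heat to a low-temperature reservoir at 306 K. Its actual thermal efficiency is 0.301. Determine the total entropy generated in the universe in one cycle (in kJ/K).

ΔS_univ ≈ 0.637 kJ/K

T_H = 398 °C → 398 + 273.15 = 671.15 K.
W = η·Q_H = 0.301 × 802 = 241.4 kJ, so Q_C = Q_H − W = 560.6 kJ.
Reservoir entropy changes: ΔS_H = −Q_H/T_H = −802/671.15 = -1.195 kJ/K and ΔS_C = +Q_C/T_C = 560.6/306.00 = 1.832 kJ/K.
ΔS_univ = −Q_H/T_H + Q_C/T_C = 0.637 kJ/K (> 0, since η = 0.301 < η_Carnot = 0.544).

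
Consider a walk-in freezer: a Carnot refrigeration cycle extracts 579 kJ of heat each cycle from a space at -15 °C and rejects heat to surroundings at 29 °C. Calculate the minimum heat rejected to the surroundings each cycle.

T_H = 29 °C → 29 + 273.15 = 302.15 K.
T_C = -15 °C → -15 + 273.15 = 258.15 K.
For a reversible cycle Q_H/Q_C = T_H/T_C, so Q_H = Q_C·T_H/T_C = 579 × 302.15/258.15 = 678 kJ.

Q_H ≈ 678 kJ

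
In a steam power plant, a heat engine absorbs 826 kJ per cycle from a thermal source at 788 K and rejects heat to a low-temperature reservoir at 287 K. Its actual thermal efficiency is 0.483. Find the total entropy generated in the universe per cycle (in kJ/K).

ΔS_univ ≈ 0.4397 kJ/K

W = η·Q_H = 0.483 × 826 = 399.0 kJ, so Q_C = Q_H − W = 427.0 kJ.
Reservoir entropy changes: ΔS_H = −Q_H/T_H = −826/788.00 = -1.048 kJ/K and ΔS_C = +Q_C/T_C = 427.0/287.00 = 1.488 kJ/K.
ΔS_univ = −Q_H/T_H + Q_C/T_C = 0.4397 kJ/K (> 0, since η = 0.483 < η_Carnot = 0.636).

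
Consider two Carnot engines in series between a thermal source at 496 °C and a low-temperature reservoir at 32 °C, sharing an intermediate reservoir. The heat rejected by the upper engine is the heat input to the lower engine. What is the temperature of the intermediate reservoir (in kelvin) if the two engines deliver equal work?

T_m ≈ 537 K

T_H = 496 °C → 496 + 273.15 = 769.15 K.
T_C = 32 °C → 32 + 273.15 = 305.15 K.
For reversible stages Q_m = Q_H·(T_m/T_H). Setting W₁ = Q_H(1 − T_m/T_H) equal to W₂ = Q_m(1 − T_C/T_m) = Q_H·(T_m − T_C)/T_H gives T_H − T_m = T_m − T_C, so T_m = (T_H + T_C)/2 = (769.15 + 305.15)/2 = 537 K.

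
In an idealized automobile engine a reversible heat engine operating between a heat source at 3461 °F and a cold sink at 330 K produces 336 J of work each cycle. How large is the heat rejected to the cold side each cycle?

Q_C ≈ 60.0 J

T_H = 3461 °F → (3461 − 32) × 5/9 = 1905.00 °C = 2178.15 K.
Carnot efficiency: η = 1 − T_C/T_H = 1 − 330.00/2178.15 = 0.8485.
Since Q_C/Q_H = T_C/T_H and Q_H = W/η, Q_C = W·T_C/(T_H − T_C) = 336 × 330.00/1848.15 = 60.0 J.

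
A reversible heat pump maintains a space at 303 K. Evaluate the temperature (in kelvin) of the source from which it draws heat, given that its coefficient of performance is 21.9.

COP_HP = T_H/(T_H − T_C) ⇒ T_C = T_H·(COP_HP − 1)/COP_HP = 303.00 × (21.9 − 1)/21.9 = 289 K.

T_C ≈ 289 K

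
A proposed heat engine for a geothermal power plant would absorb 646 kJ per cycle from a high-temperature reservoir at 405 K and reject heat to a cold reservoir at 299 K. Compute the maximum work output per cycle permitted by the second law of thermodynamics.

The upper bound on efficiency is η_max = 1 − T_C/T_H = 1 − 299.00/405.00 = 0.2617.
W_max = η_max · Q_H = 0.2617 × 646 = 169 kJ.

W_max ≈ 169 kJ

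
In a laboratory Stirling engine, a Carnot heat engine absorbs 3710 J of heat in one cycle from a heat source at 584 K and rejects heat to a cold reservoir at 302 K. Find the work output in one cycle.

For a reversible engine, η = 1 − T_C/T_H = 1 − 302.00/584.00 = 0.4829.
W = η·Q_H = 0.4829 × 3710 = 1791 J.

W ≈ 1791 J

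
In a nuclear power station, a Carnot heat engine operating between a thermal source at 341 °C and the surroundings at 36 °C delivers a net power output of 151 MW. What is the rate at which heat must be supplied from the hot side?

Q̇_H ≈ 304.1 MW

T_H = 341 °C → 341 + 273.15 = 614.15 K.
T_C = 36 °C → 36 + 273.15 = 309.15 K.
Carnot efficiency: η = 1 − T_C/T_H = 1 − 309.15/614.15 = 0.4966.
Q_H = W/η = 151/0.4966 = 304.1 MW.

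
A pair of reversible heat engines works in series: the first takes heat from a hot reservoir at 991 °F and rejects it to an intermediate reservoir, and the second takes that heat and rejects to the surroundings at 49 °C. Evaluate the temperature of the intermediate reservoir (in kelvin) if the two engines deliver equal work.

T_H = 991 °F → (991 − 32) × 5/9 = 532.78 °C = 805.93 K.
T_C = 49 °C → 49 + 273.15 = 322.15 K.
For reversible stages Q_m = Q_H·(T_m/T_H). Setting W₁ = Q_H(1 − T_m/T_H) equal to W₂ = Q_m(1 − T_C/T_m) = Q_H·(T_m − T_C)/T_H gives T_H − T_m = T_m − T_C, so T_m = (T_H + T_C)/2 = (805.93 + 322.15)/2 = 564 K.

T_m ≈ 564 K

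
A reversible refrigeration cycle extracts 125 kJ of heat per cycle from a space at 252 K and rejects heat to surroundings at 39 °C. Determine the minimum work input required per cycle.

W_in ≈ 29.8 kJ

T_H = 39 °C → 39 + 273.15 = 312.15 K.
Carnot COP: COP_R = T_C/(T_H − T_C) = 252.00/60.15 = 4.1895.
W = Q_C/COP_R = 125/4.1895 = 29.8 kJ.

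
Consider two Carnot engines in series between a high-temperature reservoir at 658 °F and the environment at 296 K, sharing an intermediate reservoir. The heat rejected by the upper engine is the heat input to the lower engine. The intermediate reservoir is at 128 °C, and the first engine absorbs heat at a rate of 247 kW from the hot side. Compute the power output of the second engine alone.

T_H = 658 °F → (658 − 32) × 5/9 = 347.78 °C = 620.93 K.
T_m = 128 °C → 128 + 273.15 = 401.15 K.
Heat entering the second stage: Q_m = Q_H·(T_m/T_H) = 247 × 401.15/620.93 = 160 kW.
Second-stage efficiency η₂ = 1 − T_C/T_m = 1 − 296.00/401.15 = 0.2621, so W₂ = η₂·Q_m = 41.8 kW.

Ẇ₂ ≈ 41.8 kW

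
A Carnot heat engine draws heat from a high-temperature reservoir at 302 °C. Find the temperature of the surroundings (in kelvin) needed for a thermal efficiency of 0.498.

T_C ≈ 288.7 K

T_H = 302 °C → 302 + 273.15 = 575.15 K.
From η = 1 − T_C/T_H, T_C = T_H·(1 − η) = 575.15 × (1 − 0.498) = 288.7 K.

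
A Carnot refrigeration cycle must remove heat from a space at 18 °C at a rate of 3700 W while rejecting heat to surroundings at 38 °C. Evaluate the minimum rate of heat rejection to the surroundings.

T_H = 38 °C → 38 + 273.15 = 311.15 K.
T_C = 18 °C → 18 + 273.15 = 291.15 K.
For a reversible cycle Q_H/Q_C = T_H/T_C, so Q_H = Q_C·T_H/T_C = 3700 × 311.15/291.15 = 3954 W.

Q̇_H ≈ 3954 W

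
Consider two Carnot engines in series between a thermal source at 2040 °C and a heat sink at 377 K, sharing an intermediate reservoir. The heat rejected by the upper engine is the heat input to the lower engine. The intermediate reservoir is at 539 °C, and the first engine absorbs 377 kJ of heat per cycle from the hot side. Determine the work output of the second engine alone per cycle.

T_H = 2040 °C → 2040 + 273.15 = 2313.15 K.
T_m = 539 °C → 539 + 273.15 = 812.15 K.
Heat entering the second stage: Q_m = Q_H·(T_m/T_H) = 377 × 812.15/2313.15 = 132 kJ.
Second-stage efficiency η₂ = 1 − T_C/T_m = 1 − 377.00/812.15 = 0.5358, so W₂ = η₂·Q_m = 70.9 kJ.

W₂ ≈ 70.9 kJ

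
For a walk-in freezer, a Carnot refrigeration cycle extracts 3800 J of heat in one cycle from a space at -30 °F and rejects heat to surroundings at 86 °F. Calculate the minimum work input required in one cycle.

T_H = 86 °F → (86 − 32) × 5/9 = 30.00 °C = 303.15 K.
T_C = -30 °F → (-30 − 32) × 5/9 = -34.44 °C = 238.71 K.
For a reversible refrigerator, COP_R = T_C/(T_H − T_C) = 238.71/64.44 = 3.7041.
W = Q_C/COP_R = 3800/3.7041 = 1030 J.

W_in ≈ 1030 J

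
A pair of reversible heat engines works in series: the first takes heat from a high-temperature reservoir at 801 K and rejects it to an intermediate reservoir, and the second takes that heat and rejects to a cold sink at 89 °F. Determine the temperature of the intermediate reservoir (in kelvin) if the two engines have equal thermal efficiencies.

T_C = 89 °F → (89 − 32) × 5/9 = 31.67 °C = 304.82 K.
Equal efficiencies require 1 − T_m/T_H = 1 − T_C/T_m, i.e. T_m/T_H = T_C/T_m, so T_m = √(T_H·T_C) = √(801.00 × 304.82) = 494 K.

T_m ≈ 494 K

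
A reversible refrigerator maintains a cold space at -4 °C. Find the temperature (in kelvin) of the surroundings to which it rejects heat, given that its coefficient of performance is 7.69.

T_H ≈ 304 K

T_C = -4 °C → -4 + 273.15 = 269.15 K.
COP_R = T_C/(T_H − T_C) ⇒ T_H = T_C·(1 + 1/COP_R) = 269.15 × (1 + 1/7.69) = 304 K.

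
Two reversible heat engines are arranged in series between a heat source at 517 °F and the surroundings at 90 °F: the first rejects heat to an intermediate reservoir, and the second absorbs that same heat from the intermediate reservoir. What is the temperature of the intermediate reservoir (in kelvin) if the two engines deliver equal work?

T_H = 517 °F → (517 − 32) × 5/9 = 269.44 °C = 542.59 K.
T_C = 90 °F → (90 − 32) × 5/9 = 32.22 °C = 305.37 K.
For reversible stages Q_m = Q_H·(T_m/T_H). Setting W₁ = Q_H(1 − T_m/T_H) equal to W₂ = Q_m(1 − T_C/T_m) = Q_H·(T_m − T_C)/T_H gives T_H − T_m = T_m − T_C, so T_m = (T_H + T_C)/2 = (542.59 + 305.37)/2 = 424.0 K.

T_m ≈ 424.0 K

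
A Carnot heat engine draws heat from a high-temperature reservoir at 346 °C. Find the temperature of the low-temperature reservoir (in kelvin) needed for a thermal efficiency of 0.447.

T_H = 346 °C → 346 + 273.15 = 619.15 K.
From η = 1 − T_C/T_H, T_C = T_H·(1 − η) = 619.15 × (1 − 0.447) = 342 K.

T_C ≈ 342 K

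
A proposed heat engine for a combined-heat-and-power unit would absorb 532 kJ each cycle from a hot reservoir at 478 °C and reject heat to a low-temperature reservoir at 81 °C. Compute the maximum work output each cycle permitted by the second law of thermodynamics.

T_H = 478 °C → 478 + 273.15 = 751.15 K.
T_C = 81 °C → 81 + 273.15 = 354.15 K.
By the Carnot theorem, η_max = 1 − T_C/T_H = 1 − 354.15/751.15 = 0.5285.
W_max = η_max · Q_H = 0.5285 × 532 = 281 kJ.

W_max ≈ 281 kJ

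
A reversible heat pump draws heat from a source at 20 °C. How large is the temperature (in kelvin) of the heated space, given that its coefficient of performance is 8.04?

T_H ≈ 335 K

T_C = 20 °C → 20 + 273.15 = 293.15 K.
COP_HP = T_H/(T_H − T_C) ⇒ T_H = T_C·COP_HP/(COP_HP − 1) = 293.15 × 8.04/(8.04 − 1) = 335 K.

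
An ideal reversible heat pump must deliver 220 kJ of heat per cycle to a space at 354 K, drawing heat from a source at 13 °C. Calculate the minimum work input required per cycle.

T_C = 13 °C → 13 + 273.15 = 286.15 K.
For a reversible heat pump, COP_HP = T_H/(T_H − T_C) = 354.00/67.85 = 5.2174.
W = Q_H/COP_HP = 220/5.2174 = 42.2 kJ.

W_in ≈ 42.2 kJ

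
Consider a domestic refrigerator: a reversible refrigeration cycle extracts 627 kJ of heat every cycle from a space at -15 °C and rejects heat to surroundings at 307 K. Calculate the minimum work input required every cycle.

W_in ≈ 119 kJ

T_C = -15 °C → -15 + 273.15 = 258.15 K.
COP_R = T_C/(T_H − T_C) = 258.15/48.85 = 5.2845.
W = Q_C/COP_R = 627/5.2845 = 119 kJ.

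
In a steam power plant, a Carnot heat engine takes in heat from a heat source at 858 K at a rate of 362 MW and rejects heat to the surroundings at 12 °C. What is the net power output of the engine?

T_C = 12 °C → 12 + 273.15 = 285.15 K.
η_rev = 1 − T_C/T_H = 1 − 285.15/858.00 = 0.6677.
W = η·Q_H = 0.6677 × 362 = 242 MW.

Ẇ ≈ 242 MW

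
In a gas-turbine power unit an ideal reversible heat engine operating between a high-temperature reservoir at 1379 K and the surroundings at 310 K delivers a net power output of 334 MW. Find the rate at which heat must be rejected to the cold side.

Q̇_C ≈ 96.9 MW

Carnot efficiency: η = 1 − T_C/T_H = 1 − 310.00/1379.00 = 0.7752.
Since Q_C/Q_H = T_C/T_H and Q_H = W/η, Q_C = W·T_C/(T_H − T_C) = 334 × 310.00/1069.00 = 96.9 MW.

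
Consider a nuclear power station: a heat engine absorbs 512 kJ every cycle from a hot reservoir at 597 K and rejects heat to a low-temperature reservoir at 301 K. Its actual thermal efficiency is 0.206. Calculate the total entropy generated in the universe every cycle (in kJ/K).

ΔS_univ ≈ 0.4930 kJ/K

W = η·Q_H = 0.206 × 512 = 105.5 kJ, so Q_C = Q_H − W = 406.5 kJ.
Reservoir entropy changes: ΔS_H = −Q_H/T_H = −512/597.00 = -0.8576 kJ/K and ΔS_C = +Q_C/T_C = 406.5/301.00 = 1.351 kJ/K.
ΔS_univ = −Q_H/T_H + Q_C/T_C = 0.4930 kJ/K (> 0, since η = 0.206 < η_Carnot = 0.496).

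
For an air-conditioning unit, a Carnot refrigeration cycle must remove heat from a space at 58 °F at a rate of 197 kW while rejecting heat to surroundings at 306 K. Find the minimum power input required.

T_C = 58 °F → (58 − 32) × 5/9 = 14.44 °C = 287.59 K.
For a reversible refrigerator, COP_R = T_C/(T_H − T_C) = 287.59/18.41 = 15.6254.
W = Q_C/COP_R = 197/15.6254 = 12.61 kW.

Ẇ_in ≈ 12.61 kW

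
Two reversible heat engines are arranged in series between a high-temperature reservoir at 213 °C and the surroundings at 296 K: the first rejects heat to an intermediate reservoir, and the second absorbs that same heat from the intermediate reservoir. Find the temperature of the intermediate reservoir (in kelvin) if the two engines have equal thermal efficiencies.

T_H = 213 °C → 213 + 273.15 = 486.15 K.
Equal efficiencies require 1 − T_m/T_H = 1 − T_C/T_m, i.e. T_m/T_H = T_C/T_m, so T_m = √(T_H·T_C) = √(486.15 × 296.00) = 379 K.

T_m ≈ 379 K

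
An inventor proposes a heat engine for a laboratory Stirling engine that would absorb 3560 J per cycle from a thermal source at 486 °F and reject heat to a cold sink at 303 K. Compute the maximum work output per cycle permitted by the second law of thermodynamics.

W_max ≈ 1510 J

T_H = 486 °F → (486 − 32) × 5/9 = 252.22 °C = 525.37 K.
By the Carnot theorem, η_max = 1 − T_C/T_H = 1 − 303.00/525.37 = 0.4233.
W_max = η_max · Q_H = 0.4233 × 3560 = 1510 J.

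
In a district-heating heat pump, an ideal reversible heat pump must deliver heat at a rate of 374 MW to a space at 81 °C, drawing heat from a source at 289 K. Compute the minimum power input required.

T_H = 81 °C → 81 + 273.15 = 354.15 K.
COP_HP = T_H/(T_H − T_C) = 354.15/65.15 = 5.4359.
W = Q_H/COP_HP = 374/5.4359 = 68.80 MW.

Ẇ_in ≈ 68.80 MW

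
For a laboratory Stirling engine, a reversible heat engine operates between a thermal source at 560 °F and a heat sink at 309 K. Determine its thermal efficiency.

η ≈ 0.455

T_H = 560 °F → (560 − 32) × 5/9 = 293.33 °C = 566.48 K.
η_rev = 1 − T_C/T_H = 1 − 309.00/566.48 = 0.455.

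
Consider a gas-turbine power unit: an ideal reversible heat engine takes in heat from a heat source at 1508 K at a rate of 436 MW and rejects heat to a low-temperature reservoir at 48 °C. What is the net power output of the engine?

Ẇ ≈ 343 MW

T_C = 48 °C → 48 + 273.15 = 321.15 K.
Carnot efficiency: η = 1 − T_C/T_H = 1 − 321.15/1508.00 = 0.7870.
W = η·Q_H = 0.7870 × 436 = 343 MW.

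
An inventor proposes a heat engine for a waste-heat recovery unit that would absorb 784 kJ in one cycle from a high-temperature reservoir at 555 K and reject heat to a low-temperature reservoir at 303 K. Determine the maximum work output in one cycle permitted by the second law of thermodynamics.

W_max ≈ 356.0 kJ

No engine can exceed the Carnot limit: η_max = 1 − T_C/T_H = 1 − 303.00/555.00 = 0.4541.
W_max = η_max · Q_H = 0.4541 × 784 = 356.0 kJ.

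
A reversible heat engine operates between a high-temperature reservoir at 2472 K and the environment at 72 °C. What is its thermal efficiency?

T_C = 72 °C → 72 + 273.15 = 345.15 K.
Since the cycle is reversible, η = 1 − T_C/T_H = 1 − 345.15/2472.00 = 0.860.

η ≈ 0.860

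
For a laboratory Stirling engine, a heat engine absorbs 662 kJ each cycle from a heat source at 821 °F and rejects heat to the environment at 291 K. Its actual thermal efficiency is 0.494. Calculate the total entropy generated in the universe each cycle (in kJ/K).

T_H = 821 °F → (821 − 32) × 5/9 = 438.33 °C = 711.48 K.
W = η·Q_H = 0.494 × 662 = 327.0 kJ, so Q_C = Q_H − W = 335.0 kJ.
Entropy balance on the reservoirs: −Q_H/T_H = -0.9305 kJ/K, +Q_C/T_C = 1.151 kJ/K.
ΔS_univ = −Q_H/T_H + Q_C/T_C = 0.221 kJ/K (> 0, since η = 0.494 < η_Carnot = 0.591).

ΔS_univ ≈ 0.221 kJ/K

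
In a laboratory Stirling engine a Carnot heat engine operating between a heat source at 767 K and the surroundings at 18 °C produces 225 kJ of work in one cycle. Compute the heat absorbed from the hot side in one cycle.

Q_H ≈ 363 kJ

T_C = 18 °C → 18 + 273.15 = 291.15 K.
The Carnot efficiency is η = 1 − T_C/T_H = 1 − 291.15/767.00 = 0.6204.
Q_H = W/η = 225/0.6204 = 363 kJ.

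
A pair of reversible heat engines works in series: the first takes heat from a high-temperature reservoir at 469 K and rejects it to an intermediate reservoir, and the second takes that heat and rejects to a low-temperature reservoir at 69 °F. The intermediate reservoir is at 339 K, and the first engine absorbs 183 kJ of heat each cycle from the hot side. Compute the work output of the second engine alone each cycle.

T_C = 69 °F → (69 − 32) × 5/9 = 20.56 °C = 293.71 K.
Heat entering the second stage: Q_m = Q_H·(T_m/T_H) = 183 × 339.00/469.00 = 132 kJ.
Second-stage efficiency η₂ = 1 − T_C/T_m = 1 − 293.71/339.00 = 0.1336, so W₂ = η₂·Q_m = 17.7 kJ.

W₂ ≈ 17.7 kJ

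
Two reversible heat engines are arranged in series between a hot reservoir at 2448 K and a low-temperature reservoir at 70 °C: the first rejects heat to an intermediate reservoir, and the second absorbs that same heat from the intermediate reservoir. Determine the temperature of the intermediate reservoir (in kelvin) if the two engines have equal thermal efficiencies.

T_C = 70 °C → 70 + 273.15 = 343.15 K.
Equal efficiencies require 1 − T_m/T_H = 1 − T_C/T_m, i.e. T_m/T_H = T_C/T_m, so T_m = √(T_H·T_C) = √(2448.00 × 343.15) = 917 K.

T_m ≈ 917 K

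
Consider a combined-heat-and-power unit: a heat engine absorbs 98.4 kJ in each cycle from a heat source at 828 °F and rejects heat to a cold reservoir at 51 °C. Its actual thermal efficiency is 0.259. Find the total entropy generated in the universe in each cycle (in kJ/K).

T_H = 828 °F → (828 − 32) × 5/9 = 442.22 °C = 715.37 K.
T_C = 51 °C → 51 + 273.15 = 324.15 K.
W = η·Q_H = 0.259 × 98.4 = 25.49 kJ, so Q_C = Q_H − W = 72.91 kJ.
The hot reservoir loses entropy Q_H/T_H = 98.4/715.37 = 0.1376 kJ/K; the cold reservoir gains Q_C/T_C = 72.91/324.15 = 0.2249 kJ/K.
ΔS_univ = −Q_H/T_H + Q_C/T_C = 0.0874 kJ/K (> 0, since η = 0.259 < η_Carnot = 0.547).

ΔS_univ ≈ 0.0874 kJ/K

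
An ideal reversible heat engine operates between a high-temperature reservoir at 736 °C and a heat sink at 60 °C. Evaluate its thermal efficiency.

T_H = 736 °C → 736 + 273.15 = 1009.15 K.
T_C = 60 °C → 60 + 273.15 = 333.15 K.
Since the cycle is reversible, η = 1 − T_C/T_H = 1 − 333.15/1009.15 = 0.670.

η ≈ 0.670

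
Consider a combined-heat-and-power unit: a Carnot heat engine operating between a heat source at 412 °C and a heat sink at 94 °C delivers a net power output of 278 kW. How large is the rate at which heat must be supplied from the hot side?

T_H = 412 °C → 412 + 273.15 = 685.15 K.
T_C = 94 °C → 94 + 273.15 = 367.15 K.
For a reversible engine, η = 1 − T_C/T_H = 1 − 367.15/685.15 = 0.4641.
Q_H = W/η = 278/0.4641 = 599 kW.

Q̇_H ≈ 599 kW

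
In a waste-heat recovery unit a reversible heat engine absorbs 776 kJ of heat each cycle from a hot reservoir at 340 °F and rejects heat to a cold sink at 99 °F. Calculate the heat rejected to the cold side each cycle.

Q_C ≈ 542.1 kJ

T_H = 340 °F → (340 − 32) × 5/9 = 171.11 °C = 444.26 K.
T_C = 99 °F → (99 − 32) × 5/9 = 37.22 °C = 310.37 K.
η_rev = 1 − T_C/T_H = 1 − 310.37/444.26 = 0.3014.
For a reversible cycle Q_C/Q_H = T_C/T_H, so Q_C = 776 × 310.37/444.26 = 542.1 kJ.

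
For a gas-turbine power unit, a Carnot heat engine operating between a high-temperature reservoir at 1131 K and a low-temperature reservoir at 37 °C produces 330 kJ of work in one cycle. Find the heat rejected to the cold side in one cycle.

T_C = 37 °C → 37 + 273.15 = 310.15 K.
Carnot efficiency: η = 1 − T_C/T_H = 1 − 310.15/1131.00 = 0.7258.
Since Q_C/Q_H = T_C/T_H and Q_H = W/η, Q_C = W·T_C/(T_H − T_C) = 330 × 310.15/820.85 = 125 kJ.

Q_C ≈ 125 kJ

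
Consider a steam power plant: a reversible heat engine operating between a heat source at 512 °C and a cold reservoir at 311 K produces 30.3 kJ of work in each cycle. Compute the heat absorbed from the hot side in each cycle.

Q_H ≈ 50.2 kJ

T_H = 512 °C → 512 + 273.15 = 785.15 K.
η_rev = 1 − T_C/T_H = 1 − 311.00/785.15 = 0.6039.
Q_H = W/η = 30.3/0.6039 = 50.2 kJ.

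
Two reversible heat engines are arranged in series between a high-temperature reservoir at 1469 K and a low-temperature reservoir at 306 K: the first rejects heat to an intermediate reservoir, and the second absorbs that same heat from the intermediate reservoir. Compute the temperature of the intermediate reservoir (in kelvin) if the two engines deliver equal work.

For reversible stages Q_m = Q_H·(T_m/T_H). Setting W₁ = Q_H(1 − T_m/T_H) equal to W₂ = Q_m(1 − T_C/T_m) = Q_H·(T_m − T_C)/T_H gives T_H − T_m = T_m − T_C, so T_m = (T_H + T_C)/2 = (1469.00 + 306.00)/2 = 887.5 K.

T_m ≈ 887.5 K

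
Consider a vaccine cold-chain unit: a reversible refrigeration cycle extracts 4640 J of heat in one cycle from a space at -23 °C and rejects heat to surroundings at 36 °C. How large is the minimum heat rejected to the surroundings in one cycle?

Q_H ≈ 5730 J

T_H = 36 °C → 36 + 273.15 = 309.15 K.
T_C = -23 °C → -23 + 273.15 = 250.15 K.
For a reversible cycle Q_H/Q_C = T_H/T_C, so Q_H = Q_C·T_H/T_C = 4640 × 309.15/250.15 = 5730 J.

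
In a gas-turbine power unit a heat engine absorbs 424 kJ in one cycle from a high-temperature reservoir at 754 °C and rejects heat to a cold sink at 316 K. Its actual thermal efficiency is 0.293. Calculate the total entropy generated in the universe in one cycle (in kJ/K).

ΔS_univ ≈ 0.536 kJ/K

T_H = 754 °C → 754 + 273.15 = 1027.15 K.
W = η·Q_H = 0.293 × 424 = 124.2 kJ, so Q_C = Q_H − W = 299.8 kJ.
Entropy balance on the reservoirs: −Q_H/T_H = -0.4128 kJ/K, +Q_C/T_C = 0.9486 kJ/K.
ΔS_univ = −Q_H/T_H + Q_C/T_C = 0.536 kJ/K (> 0, since η = 0.293 < η_Carnot = 0.692).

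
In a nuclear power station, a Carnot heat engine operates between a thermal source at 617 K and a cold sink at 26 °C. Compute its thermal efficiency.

η ≈ 0.5152

T_C = 26 °C → 26 + 273.15 = 299.15 K.
For a reversible engine, η = 1 − T_C/T_H = 1 − 299.15/617.00 = 0.5152.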